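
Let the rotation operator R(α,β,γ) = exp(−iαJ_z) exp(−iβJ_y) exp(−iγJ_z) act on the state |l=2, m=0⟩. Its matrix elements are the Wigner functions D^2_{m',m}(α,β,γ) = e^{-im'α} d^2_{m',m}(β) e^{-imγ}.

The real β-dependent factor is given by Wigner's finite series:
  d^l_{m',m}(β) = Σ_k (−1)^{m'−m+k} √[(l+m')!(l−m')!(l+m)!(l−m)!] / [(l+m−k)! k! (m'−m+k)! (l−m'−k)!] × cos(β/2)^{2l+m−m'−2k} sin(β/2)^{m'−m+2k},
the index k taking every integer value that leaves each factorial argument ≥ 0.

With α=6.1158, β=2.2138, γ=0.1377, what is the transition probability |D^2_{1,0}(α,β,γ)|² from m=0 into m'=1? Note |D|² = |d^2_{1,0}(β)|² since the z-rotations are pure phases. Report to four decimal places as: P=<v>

D^2_{1,0}(6.1158,2.2138,0.1377) = e^{-i·1·6.1158}·d^2_{1,0}(2.2138)·e^{-i·0·0.1377}. Compute d first:
With c≡cos(β/2)=0.447436 and s≡sin(β/2)=0.894316, N=[6·1·2·2]^{1/2}=4.898979
The bounds max(0,m−m')=0 and min(l+m,l−m')=1 give 2 terms
  k=0: (−1)^1·4.8990/(2)·0.4474^3·0.8943^1 = -0.196227
  k=1: (−1)^2·4.8990/(2)·0.4474^1·0.8943^3 = +0.783934
d^2_{1,0}(2.2138) = -0.196227 +0.783934 = +0.587707
|D^2_{1,0}|² = |d^2_{1,0}(β)|² = (+0.587707)² = 0.345399 (the z-rotation phases have unit modulus)

P=0.3454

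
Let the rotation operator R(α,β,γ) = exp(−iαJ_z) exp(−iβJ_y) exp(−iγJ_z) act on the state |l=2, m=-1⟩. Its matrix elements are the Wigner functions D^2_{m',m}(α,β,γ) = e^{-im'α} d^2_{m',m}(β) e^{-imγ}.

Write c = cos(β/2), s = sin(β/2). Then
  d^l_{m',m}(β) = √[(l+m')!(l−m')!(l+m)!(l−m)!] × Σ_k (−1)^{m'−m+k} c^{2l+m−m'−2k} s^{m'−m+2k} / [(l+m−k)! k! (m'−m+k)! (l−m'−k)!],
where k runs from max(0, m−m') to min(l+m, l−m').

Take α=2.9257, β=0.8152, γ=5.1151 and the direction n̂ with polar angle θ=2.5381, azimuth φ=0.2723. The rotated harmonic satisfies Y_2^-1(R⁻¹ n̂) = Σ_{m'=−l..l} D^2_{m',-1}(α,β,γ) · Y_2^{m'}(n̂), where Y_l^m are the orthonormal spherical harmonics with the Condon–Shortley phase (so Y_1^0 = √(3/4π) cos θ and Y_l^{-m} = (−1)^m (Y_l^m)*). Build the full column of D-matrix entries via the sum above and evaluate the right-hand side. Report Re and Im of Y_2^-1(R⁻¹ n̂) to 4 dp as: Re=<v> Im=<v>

Need the full column D^2_{m',-1} for m'=−2..2 at α=2.9257, β=0.8152, γ=5.1151.
cos(β/2)=0.918075, sin(β/2)=0.396407
d^2_{-2,-1}: single k=1 term ⇒ +0.613487;  D = -0.017834-0.613228i
d^2_{-1,-1}: k∈[0..1] ⇒ +0.710415 -0.397338 = +0.313077;  D = -0.058149+0.307630i
d^2_{0,-1}: k∈[0..1] ⇒ -0.751366 +0.140081 = -0.611285;  D = -0.239571+0.562383i
d^2_{1,-1}: k∈[0..1] ⇒ +0.397338 -0.024693 = +0.372646;  D = -0.216097+0.303590i
d^2_{2,-1}: single k=0 term ⇒ -0.114375;  D = -0.084747+0.076809i
Y_2^{m'}(θ=2.5381,φ=0.2723) and Σ D·Y over m':
  (-0.0178-0.6132i)·(+0.1064-0.0645i)  (-0.0581+0.3076i)·(-0.3477+0.0971i)  (-0.2396+0.5624i)·(+0.3260+0.0000i)  (-0.2161+0.3036i)·(+0.3477+0.0971i)  (-0.0847+0.0768i)·(+0.1064+0.0645i)
Y_2^-1(R⁻¹ n̂) = -0.247760+0.093933i

Re=-0.2478 Im=0.0939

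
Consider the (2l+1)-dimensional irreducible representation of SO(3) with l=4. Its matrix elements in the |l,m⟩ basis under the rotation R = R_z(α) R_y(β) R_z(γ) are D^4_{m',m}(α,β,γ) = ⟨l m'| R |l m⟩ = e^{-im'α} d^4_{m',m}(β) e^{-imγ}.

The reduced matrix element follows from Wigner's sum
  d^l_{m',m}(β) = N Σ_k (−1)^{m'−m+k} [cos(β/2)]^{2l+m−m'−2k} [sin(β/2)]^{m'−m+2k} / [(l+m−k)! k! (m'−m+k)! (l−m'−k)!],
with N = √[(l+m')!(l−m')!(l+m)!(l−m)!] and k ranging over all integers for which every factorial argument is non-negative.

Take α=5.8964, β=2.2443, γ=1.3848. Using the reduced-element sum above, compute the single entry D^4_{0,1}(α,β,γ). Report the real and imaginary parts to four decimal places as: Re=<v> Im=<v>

First d^4_{0,1}(β=2.2443), then the phase factors e^{-i(0)α} and e^{-i(1)γ}:
With c≡cos(β/2)=0.433746 and s≡sin(β/2)=0.901035, N=[24·24·120·6]^{1/2}=643.987578
k∈{1,2,3,4} keeps every argument non-negative
  k=1: (−1)^0·643.9876/(144)·0.4337^7·0.9010^1 = +0.011639
  k=2: (−1)^1·643.9876/(24)·0.4337^5·0.9010^3 = -0.301349
  k=3: (−1)^2·643.9876/(24)·0.4337^3·0.9010^5 = +1.300415
  k=4: (−1)^3·643.9876/(144)·0.4337^1·0.9010^7 = -0.935282
d^4_{0,1}(2.2443) = +0.011639 -0.301349 +1.300415 -0.935282 = +0.075422
D = (+1.000000+0.000000i)·(+0.075422)·(+0.184926-0.982752i) = +0.013948-0.074121i

Re=0.0139 Im=-0.0741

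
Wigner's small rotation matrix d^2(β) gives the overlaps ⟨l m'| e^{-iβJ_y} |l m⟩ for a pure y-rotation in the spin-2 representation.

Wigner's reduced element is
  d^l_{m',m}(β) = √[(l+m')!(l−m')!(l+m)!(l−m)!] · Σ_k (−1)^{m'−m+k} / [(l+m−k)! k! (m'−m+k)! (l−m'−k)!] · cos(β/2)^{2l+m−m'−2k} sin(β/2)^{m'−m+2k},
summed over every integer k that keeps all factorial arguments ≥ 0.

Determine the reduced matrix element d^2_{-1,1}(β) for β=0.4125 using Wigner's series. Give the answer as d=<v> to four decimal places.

d=0.1188

d^2_{-1,1}(β=0.4125) via Wigner's sum:
Half-angle: c=0.978806, s=0.204791. N=√(1·6·6·1)=6.000000
Admissible k: 2..3 (factorial args all ≥0)
  k=2: (−1)^0·6.0000/(2)·0.9788^2·0.2048^2 = +0.120541
  k=3: (−1)^1·6.0000/(6)·0.9788^0·0.2048^4 = -0.001759
d^2_{-1,1}(0.4125) = +0.120541 -0.001759 = +0.118782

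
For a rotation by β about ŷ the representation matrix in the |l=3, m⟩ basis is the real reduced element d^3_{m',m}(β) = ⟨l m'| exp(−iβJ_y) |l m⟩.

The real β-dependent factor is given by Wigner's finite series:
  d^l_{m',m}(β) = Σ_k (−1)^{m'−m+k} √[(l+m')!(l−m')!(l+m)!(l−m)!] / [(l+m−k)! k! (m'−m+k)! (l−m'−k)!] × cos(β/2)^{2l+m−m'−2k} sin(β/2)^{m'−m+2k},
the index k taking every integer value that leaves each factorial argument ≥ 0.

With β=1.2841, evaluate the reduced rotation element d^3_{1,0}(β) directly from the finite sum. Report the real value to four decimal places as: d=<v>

d=0.2493

d^3_{1,0}(β=1.2841) via Wigner's sum:
Half-angle: c=0.800870, s=0.598838. N=√(24·2·6·6)=41.569219
k∈{0,1,2} keeps every argument non-negative
  k=0: (−1)^1·41.5692/(12)·0.8009^5·0.5988^1 = -0.683455
  k=1: (−1)^2·41.5692/(4)·0.8009^3·0.5988^3 = +1.146375
  k=2: (−1)^3·41.5692/(12)·0.8009^1·0.5988^5 = -0.213649
d^3_{1,0}(1.2841) = -0.683455 +1.146375 -0.213649 = +0.249271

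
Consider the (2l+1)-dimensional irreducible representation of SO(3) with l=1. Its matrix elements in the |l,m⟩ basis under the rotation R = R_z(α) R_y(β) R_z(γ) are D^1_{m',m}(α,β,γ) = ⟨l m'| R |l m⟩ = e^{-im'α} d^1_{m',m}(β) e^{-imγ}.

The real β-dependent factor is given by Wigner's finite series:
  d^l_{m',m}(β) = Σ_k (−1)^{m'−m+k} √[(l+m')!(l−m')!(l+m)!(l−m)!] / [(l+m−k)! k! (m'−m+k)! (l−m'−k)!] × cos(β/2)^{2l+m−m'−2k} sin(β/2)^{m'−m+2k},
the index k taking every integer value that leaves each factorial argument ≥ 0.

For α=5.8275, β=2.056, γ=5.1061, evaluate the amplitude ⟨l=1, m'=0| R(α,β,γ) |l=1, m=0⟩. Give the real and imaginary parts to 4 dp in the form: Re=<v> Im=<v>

Re=-0.4664 Im=0.0000

D^1_{0,0}(5.8275,2.056,5.1061) = e^{-i·0·5.8275}·d^1_{0,0}(2.056)·e^{-i·0·5.1061}. Compute d first:
c=cos(2.056/2)=0.516532, s=sin(2.056/2)=0.856268; N=√[1·1·1·1]=1.000000
k∈{0,1} keeps every argument non-negative
  k=0: (−1)^0·1.0000/(1)·0.5165^2·0.8563^0 = +0.266806
  k=1: (−1)^1·1.0000/(1)·0.5165^0·0.8563^2 = -0.733194
d^1_{0,0}(2.056) = +0.266806 -0.733194 = -0.466389
D = (+1.000000+0.000000i)·(-0.466389)·(+1.000000+0.000000i) = -0.466389+0.000000i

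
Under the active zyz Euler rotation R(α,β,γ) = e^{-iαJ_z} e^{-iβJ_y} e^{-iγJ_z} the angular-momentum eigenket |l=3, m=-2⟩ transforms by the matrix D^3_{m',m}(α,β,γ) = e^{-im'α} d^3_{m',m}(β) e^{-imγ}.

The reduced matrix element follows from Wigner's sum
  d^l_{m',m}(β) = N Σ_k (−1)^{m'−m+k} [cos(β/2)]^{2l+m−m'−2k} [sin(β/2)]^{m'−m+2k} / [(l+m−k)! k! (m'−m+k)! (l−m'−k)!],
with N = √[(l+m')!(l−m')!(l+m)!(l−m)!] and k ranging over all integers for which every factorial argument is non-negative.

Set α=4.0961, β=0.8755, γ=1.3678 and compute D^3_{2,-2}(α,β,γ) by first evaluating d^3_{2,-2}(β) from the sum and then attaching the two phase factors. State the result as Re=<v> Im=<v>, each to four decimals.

Split into d^3_{2,-2}(β=0.8755) × two z-phases.
With c≡cos(β/2)=0.905708 and s≡sin(β/2)=0.423903, N=[120·1·1·120]^{1/2}=120.000000
Admissible k: 0..1 (factorial args all ≥0)
  k=0: (−1)^4·120.0000/(24)·0.9057^2·0.4239^4 = +0.132437
  k=1: (−1)^5·120.0000/(120)·0.9057^0·0.4239^6 = -0.005802
d^3_{2,-2}(0.8755) = +0.132437 -0.005802 = +0.126635
D = (-0.331807-0.943347i)·(+0.126635)·(-0.918711+0.394931i) = +0.085782+0.093156i

Re=0.0858 Im=0.0932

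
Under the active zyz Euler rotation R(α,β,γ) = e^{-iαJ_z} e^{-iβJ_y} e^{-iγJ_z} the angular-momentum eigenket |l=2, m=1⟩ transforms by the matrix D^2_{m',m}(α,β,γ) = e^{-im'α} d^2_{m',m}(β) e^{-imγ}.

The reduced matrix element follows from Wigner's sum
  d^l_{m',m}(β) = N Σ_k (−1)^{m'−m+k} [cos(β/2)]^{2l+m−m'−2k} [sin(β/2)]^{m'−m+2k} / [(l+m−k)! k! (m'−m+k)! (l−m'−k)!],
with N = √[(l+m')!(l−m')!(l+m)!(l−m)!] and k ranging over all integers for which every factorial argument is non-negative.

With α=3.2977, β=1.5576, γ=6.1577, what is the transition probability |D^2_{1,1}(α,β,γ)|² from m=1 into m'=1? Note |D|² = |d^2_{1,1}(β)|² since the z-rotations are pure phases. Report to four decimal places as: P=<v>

P=0.2433

D^2_{1,1}(3.2977,1.5576,6.1577) = e^{-i·1·3.2977}·d^2_{1,1}(1.5576)·e^{-i·1·6.1577}. Compute d first:
With c≡cos(β/2)=0.711757 and s≡sin(β/2)=0.702426, N=[6·1·6·1]^{1/2}=6.000000
k: max(0,(1)−(1))=0 … min(2+(1),2−(1))=1
  k=0: (−1)^0·6.0000/(6)·0.7118^4·0.7024^0 = +0.256642
  k=1: (−1)^1·6.0000/(2)·0.7118^2·0.7024^2 = -0.749869
d^2_{1,1}(1.5576) = +0.256642 -0.749869 = -0.493228
|D^2_{1,1}|² = |d^2_{1,1}(β)|² = (-0.493228)² = 0.243274 (the z-rotation phases have unit modulus)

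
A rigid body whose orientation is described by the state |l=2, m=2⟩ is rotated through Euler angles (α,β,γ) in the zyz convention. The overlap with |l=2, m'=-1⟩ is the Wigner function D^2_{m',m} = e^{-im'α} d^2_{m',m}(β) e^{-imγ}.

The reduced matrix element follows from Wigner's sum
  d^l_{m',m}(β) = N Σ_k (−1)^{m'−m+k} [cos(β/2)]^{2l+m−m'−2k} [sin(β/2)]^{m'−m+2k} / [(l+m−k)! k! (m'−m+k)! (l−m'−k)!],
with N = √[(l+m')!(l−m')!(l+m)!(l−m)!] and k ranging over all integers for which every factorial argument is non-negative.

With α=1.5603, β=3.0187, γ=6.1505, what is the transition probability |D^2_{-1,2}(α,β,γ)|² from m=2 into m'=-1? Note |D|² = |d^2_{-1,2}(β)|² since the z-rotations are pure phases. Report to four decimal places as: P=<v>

Split into d^2_{-1,2}(β=3.0187) × two z-phases.
c=cos(3.0187/2)=0.061408, s=sin(3.0187/2)=0.998113; N=√[1·6·24·1]=12.000000
k: max(0,(2)−(-1))=3 … min(2+(2),2−(-1))=3
  k=3: (−1)^0·12.0000/(6)·0.0614^1·0.9981^3 = +0.122121
d^2_{-1,2}(3.0187) = +0.122121
|D^2_{-1,2}|² = |d^2_{-1,2}(β)|² = (+0.122121)² = 0.014914 (the z-rotation phases have unit modulus)

P=0.0149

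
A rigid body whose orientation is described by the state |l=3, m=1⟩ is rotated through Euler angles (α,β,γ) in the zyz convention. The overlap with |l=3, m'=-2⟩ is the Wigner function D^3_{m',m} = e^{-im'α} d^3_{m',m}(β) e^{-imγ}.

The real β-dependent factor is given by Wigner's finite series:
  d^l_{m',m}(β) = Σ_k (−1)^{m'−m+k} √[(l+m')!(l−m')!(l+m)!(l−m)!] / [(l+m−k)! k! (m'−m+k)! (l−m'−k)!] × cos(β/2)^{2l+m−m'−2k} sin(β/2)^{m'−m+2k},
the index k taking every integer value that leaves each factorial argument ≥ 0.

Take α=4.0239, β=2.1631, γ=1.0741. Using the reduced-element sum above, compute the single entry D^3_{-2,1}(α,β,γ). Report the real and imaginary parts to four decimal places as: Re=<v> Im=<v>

Re=-0.2659 Im=-0.2197

Split into d^3_{-2,1}(β=2.1631) × two z-phases.
c=cos(2.1631/2)=0.469961, s=sin(2.1631/2)=0.882687; N=√[1·120·24·2]=75.894664
Admissible k: 3..4 (factorial args all ≥0)
  k=3: (−1)^0·75.8947/(12)·0.4700^3·0.8827^3 = +0.451477
  k=4: (−1)^1·75.8947/(24)·0.4700^1·0.8827^5 = -0.796335
d^3_{-2,1}(2.1631) = +0.451477 -0.796335 = -0.344859
D = (-0.192607+0.981276i)·(-0.344859)·(+0.476524-0.879162i) = -0.265858-0.219652i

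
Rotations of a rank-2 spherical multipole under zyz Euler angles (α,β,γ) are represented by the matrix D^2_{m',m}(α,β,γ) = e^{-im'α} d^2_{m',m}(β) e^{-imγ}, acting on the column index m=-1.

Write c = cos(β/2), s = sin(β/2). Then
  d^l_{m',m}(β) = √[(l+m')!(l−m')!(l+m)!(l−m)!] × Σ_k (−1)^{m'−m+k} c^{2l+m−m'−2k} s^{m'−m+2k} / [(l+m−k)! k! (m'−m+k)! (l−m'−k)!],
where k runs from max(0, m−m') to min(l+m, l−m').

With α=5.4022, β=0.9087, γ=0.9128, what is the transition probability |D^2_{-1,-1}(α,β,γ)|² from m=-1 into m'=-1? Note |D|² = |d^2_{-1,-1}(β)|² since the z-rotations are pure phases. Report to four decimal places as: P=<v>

P=0.0343

Split into d^2_{-1,-1}(β=0.9087) × two z-phases.
Half-angle: c=0.898546, s=0.438878. N=√(1·6·1·6)=6.000000
k: max(0,(-1)−(-1))=0 … min(2+(-1),2−(-1))=1
  k=0: (−1)^0·6.0000/(6)·0.8985^4·0.4389^0 = +0.651872
  k=1: (−1)^1·6.0000/(2)·0.8985^2·0.4389^2 = -0.466542
d^2_{-1,-1}(0.9087) = +0.651872 -0.466542 = +0.185330
|D^2_{-1,-1}|² = |d^2_{-1,-1}(β)|² = (+0.185330)² = 0.034347 (the z-rotation phases have unit modulus)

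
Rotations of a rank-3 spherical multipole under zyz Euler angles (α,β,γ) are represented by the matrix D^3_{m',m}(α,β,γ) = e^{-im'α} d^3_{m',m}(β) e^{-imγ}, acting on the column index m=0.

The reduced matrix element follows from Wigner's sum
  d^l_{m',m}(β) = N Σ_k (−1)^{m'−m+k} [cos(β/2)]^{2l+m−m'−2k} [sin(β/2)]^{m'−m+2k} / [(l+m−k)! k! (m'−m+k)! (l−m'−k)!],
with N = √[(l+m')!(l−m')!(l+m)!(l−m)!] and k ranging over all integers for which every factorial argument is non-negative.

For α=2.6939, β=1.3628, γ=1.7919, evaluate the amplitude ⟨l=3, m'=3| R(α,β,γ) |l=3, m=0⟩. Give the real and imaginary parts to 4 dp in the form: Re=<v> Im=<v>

Re=0.1182 Im=0.5101

Split into d^3_{3,0}(β=1.3628) × two z-phases.
With c≡cos(β/2)=0.776692 and s≡sin(β/2)=0.629881, N=[720·1·6·6]^{1/2}=160.996894
k∈{0} keeps every argument non-negative
  k=0: (−1)^3·160.9969/(36)·0.7767^3·0.6299^3 = -0.523644
d^3_{3,0}(1.3628) = -0.523644
Phases: e^{-i·(3)·2.6939}=-0.225755-0.974184i, e^{-i·(0)·1.7919}=+1.000000+0.000000i ⇒ D=+0.118216+0.510126i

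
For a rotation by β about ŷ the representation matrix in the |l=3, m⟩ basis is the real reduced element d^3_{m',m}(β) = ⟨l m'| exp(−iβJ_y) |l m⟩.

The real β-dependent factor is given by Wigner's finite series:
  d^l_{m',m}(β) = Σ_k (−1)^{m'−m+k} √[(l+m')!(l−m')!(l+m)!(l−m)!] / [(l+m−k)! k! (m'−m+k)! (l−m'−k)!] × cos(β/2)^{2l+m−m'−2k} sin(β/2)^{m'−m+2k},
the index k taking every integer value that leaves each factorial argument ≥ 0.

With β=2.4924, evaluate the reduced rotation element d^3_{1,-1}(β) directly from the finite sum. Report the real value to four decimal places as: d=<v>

d^3_{1,-1}(β=2.4924) via Wigner's sum:
c=cos(2.4924/2)=0.318926, s=sin(2.4924/2)=0.947780; N=√[24·2·2·24]=48.000000
k∈{0,1,2} keeps every argument non-negative
  k=0: (−1)^2·48.0000/(8)·0.3189^4·0.9478^2 = +0.055761
  k=1: (−1)^3·48.0000/(6)·0.3189^2·0.9478^4 = -0.656598
  k=2: (−1)^4·48.0000/(48)·0.3189^0·0.9478^6 = +0.724843
d^3_{1,-1}(2.4924) = +0.055761 -0.656598 +0.724843 = +0.124005

d=0.1240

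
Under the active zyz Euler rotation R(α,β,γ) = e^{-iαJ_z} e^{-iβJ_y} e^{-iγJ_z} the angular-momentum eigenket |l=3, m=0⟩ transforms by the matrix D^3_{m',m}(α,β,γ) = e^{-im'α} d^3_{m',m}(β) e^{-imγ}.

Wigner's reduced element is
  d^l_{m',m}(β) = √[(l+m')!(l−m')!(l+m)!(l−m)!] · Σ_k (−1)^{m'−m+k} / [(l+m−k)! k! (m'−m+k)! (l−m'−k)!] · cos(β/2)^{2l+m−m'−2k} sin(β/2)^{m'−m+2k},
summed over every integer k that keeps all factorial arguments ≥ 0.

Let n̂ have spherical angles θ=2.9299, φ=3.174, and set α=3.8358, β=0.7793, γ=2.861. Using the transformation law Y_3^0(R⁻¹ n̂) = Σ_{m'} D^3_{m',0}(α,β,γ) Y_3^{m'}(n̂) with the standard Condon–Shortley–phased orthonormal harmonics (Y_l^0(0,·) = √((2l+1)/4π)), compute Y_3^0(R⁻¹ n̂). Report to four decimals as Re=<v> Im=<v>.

Re=0.2860 Im=0.0000

Need the full column D^3_{m',0} for m'=−3..3 at α=3.8358, β=0.7793, γ=2.861.
cos(β/2)=0.925042, sin(β/2)=0.379865
d^3_{-3,0}: single k=3 term ⇒ +0.194038;  D = +0.095034-0.169172i
d^3_{-2,0}: k∈[2..3] ⇒ +0.578715 -0.097589 = +0.481126;  D = +0.087263+0.473146i
d^3_{-1,0}: k∈[1..3] ⇒ +0.891306 -0.450903 +0.025345 = +0.465749;  D = -0.357956-0.297975i
d^3_{0,0}: k∈[0..3] ⇒ +0.626569 -0.950925 +0.160354 -0.003005 = -0.167006;  D = -0.167006+0.000000i
d^3_{1,0}: k∈[0..2] ⇒ -0.891306 +0.450903 -0.025345 = -0.465749;  D = +0.357956-0.297975i
d^3_{2,0}: k∈[0..1] ⇒ +0.578715 -0.097589 = +0.481126;  D = +0.087263-0.473146i
d^3_{3,0}: single k=0 term ⇒ -0.194038;  D = -0.095034-0.169172i
Y_3^{m'}(θ=2.9299,φ=3.174) and Σ D·Y over m':
  (+0.0950-0.1692i)·(-0.0039+0.0004i)  (+0.0873+0.4731i)·(-0.0440+0.0029i)  (-0.3580-0.2980i)·(-0.2565+0.0083i)  (-0.1670+0.0000i)·(-0.6492+0.0000i)  (+0.3580-0.2980i)·(+0.2565+0.0083i)  (+0.0873-0.4731i)·(-0.0440-0.0029i)  (-0.0950-0.1692i)·(+0.0039+0.0004i)
Y_3^0(R⁻¹ n̂) = +0.286006+0.000000i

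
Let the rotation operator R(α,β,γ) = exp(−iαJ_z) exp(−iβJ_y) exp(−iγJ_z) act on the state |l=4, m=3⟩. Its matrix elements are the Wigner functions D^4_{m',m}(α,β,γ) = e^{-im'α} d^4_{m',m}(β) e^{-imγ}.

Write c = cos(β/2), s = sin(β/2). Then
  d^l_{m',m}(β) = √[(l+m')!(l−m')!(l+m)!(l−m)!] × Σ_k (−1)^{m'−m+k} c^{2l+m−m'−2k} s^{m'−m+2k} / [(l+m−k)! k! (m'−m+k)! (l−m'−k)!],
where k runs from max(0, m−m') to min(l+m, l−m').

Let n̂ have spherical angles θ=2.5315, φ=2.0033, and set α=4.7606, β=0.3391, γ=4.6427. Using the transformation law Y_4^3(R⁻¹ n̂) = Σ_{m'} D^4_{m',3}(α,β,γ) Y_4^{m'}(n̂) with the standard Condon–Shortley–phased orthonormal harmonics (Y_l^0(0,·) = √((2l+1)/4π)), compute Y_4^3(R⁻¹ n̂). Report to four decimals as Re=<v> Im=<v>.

Re=-0.0227 Im=-0.0287

Need the full column D^4_{m',3} for m'=−4..4 at α=4.7606, β=0.3391, γ=4.6427.
cos(β/2)=0.985661, sin(β/2)=0.168739
d^4_{-4,3}: single k=7 term ⇒ +0.000011;  D = +0.000004-0.000010i
d^4_{-3,3}: k∈[6..7] ⇒ +0.000157 -0.000001 = +0.000156;  D = +0.000147+0.000054i
d^4_{-2,3}: k∈[5..6] ⇒ +0.001470 -0.000014 = +0.001456;  D = -0.000438+0.001389i
d^4_{-1,3}: k∈[4..5] ⇒ +0.010123 -0.000178 = +0.009945;  D = -0.009617-0.002530i
d^4_{0,3}: k∈[3..4] ⇒ +0.052887 -0.001550 = +0.051337;  D = +0.010655-0.050219i
d^4_{1,3}: k∈[2..3] ⇒ +0.207236 -0.010123 = +0.197113;  D = +0.194569+0.031570i
d^4_{2,3}: k∈[1..2] ⇒ +0.570652 -0.050173 = +0.520479;  D = -0.058505+0.517181i
d^4_{3,3}: k∈[0..1] ⇒ +0.890881 -0.182765 = +0.708116;  D = -0.706647-0.045595i
d^4_{4,3}: single k=0 term ⇒ -0.431372;  D = -0.006998+0.431316i
Y_4^{m'}(θ=2.5315,φ=2.0033) and Σ D·Y over m':
  (+0.0000-0.0000i)·(-0.0076-0.0471i)  (+0.0001+0.0001i)·(-0.1858-0.0521i)  (-0.0004+0.0014i)·(-0.2637+0.3094i)  (-0.0096-0.0025i)·(+0.1585+0.3433i)  (+0.0107-0.0502i)·(-0.1438+0.0000i)  (+0.1946+0.0316i)·(-0.1585+0.3433i)  (-0.0585+0.5172i)·(-0.2637-0.3094i)  (-0.7066-0.0456i)·(+0.1858-0.0521i)  (-0.0070+0.4313i)·(-0.0076+0.0471i)
Y_4^3(R⁻¹ n̂) = -0.022661-0.028746i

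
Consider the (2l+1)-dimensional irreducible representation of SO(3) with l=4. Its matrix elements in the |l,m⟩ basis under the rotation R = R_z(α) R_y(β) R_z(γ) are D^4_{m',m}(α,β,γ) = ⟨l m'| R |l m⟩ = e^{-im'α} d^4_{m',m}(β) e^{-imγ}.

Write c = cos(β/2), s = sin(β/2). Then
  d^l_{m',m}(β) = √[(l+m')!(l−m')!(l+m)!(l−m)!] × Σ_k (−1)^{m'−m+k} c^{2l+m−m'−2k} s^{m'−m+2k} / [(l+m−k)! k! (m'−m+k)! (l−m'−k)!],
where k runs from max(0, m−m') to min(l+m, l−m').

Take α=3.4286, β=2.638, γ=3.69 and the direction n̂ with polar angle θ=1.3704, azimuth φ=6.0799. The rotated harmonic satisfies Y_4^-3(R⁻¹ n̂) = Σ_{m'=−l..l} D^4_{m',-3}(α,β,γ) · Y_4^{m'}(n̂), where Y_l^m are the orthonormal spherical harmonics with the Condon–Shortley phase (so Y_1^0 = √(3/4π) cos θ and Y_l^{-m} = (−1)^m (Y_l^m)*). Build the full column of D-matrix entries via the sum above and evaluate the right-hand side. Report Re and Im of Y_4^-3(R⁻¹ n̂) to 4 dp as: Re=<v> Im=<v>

Re=0.3816 Im=-0.0706

Need the full column D^4_{m',-3} for m'=−4..4 at α=3.4286, β=2.638, γ=3.69.
cos(β/2)=0.249144, sin(β/2)=0.968466
d^4_{-4,-3}: single k=1 term ⇒ +0.000163;  D = +0.000153-0.000056i
d^4_{-3,-3}: k∈[0..1] ⇒ +0.000015 -0.001570 = -0.001555;  D = +0.001252-0.000923i
d^4_{-2,-3}: k∈[0..1] ⇒ -0.000216 +0.009788 = +0.009572;  D = +0.005781-0.007629i
d^4_{-1,-3}: k∈[0..1] ⇒ +0.001781 -0.044839 = -0.043059;  D = +0.015226-0.040277i
d^4_{0,-3}: k∈[0..1] ⇒ -0.010317 +0.155897 = +0.145580;  D = +0.010825-0.145177i
d^4_{1,-3}: k∈[0..1] ⇒ +0.044839 -0.406517 = -0.361678;  D = -0.076308-0.353536i
d^4_{2,-3}: k∈[0..1] ⇒ -0.147897 +0.744915 = +0.597018;  D = -0.286010-0.524050i
d^4_{3,-3}: k∈[0..1] ⇒ +0.358514 -0.773885 = -0.415371;  D = -0.294063-0.293360i
d^4_{4,-3}: single k=0 term ⇒ -0.563103;  D = +0.494925+0.268577i
Y_4^{m'}(θ=1.3704,φ=6.0799) and Σ D·Y over m':
  (+0.0002-0.0001i)·(+0.2805+0.2965i)  (+0.0013-0.0009i)·(+0.1922+0.1343i)  (+0.0058-0.0076i)·(-0.2132-0.0918i)  (+0.0152-0.0403i)·(-0.2461-0.0507i)  (+0.0108-0.1452i)·(+0.1974+0.0000i)  (-0.0763-0.3535i)·(+0.2461-0.0507i)  (-0.2860-0.5240i)·(-0.2132+0.0918i)  (-0.2941-0.2934i)·(-0.1922+0.1343i)  (+0.4949+0.2686i)·(+0.2805-0.2965i)
Y_4^-3(R⁻¹ n̂) = +0.381609-0.070567i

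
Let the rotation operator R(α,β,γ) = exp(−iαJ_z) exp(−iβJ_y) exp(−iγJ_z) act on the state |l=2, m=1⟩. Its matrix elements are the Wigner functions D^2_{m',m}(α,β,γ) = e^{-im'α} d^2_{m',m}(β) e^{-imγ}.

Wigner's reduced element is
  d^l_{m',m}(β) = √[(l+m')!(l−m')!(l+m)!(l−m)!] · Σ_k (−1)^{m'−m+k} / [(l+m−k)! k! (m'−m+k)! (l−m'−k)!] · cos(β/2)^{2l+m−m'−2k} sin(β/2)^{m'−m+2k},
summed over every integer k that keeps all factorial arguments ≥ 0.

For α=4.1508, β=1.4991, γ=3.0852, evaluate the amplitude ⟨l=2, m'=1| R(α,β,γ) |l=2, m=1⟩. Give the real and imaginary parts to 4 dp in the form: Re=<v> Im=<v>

Re=-0.2660 Im=0.3741

First d^2_{1,1}(β=1.4991), then the phase factors e^{-i(1)α} and e^{-i(1)γ}:
With c≡cos(β/2)=0.731996 and s≡sin(β/2)=0.681309, N=[6·1·6·1]^{1/2}=6.000000
The bounds max(0,m−m')=0 and min(l+m,l−m')=1 give 2 terms
  k=0: (−1)^0·6.0000/(6)·0.7320^4·0.6813^0 = +0.287100
  k=1: (−1)^1·6.0000/(2)·0.7320^2·0.6813^2 = -0.746151
d^2_{1,1}(1.4991) = +0.287100 -0.746151 = -0.459051
D = (-0.532532+0.846410i)·(-0.459051)·(-0.998410-0.056363i) = -0.265970+0.374149i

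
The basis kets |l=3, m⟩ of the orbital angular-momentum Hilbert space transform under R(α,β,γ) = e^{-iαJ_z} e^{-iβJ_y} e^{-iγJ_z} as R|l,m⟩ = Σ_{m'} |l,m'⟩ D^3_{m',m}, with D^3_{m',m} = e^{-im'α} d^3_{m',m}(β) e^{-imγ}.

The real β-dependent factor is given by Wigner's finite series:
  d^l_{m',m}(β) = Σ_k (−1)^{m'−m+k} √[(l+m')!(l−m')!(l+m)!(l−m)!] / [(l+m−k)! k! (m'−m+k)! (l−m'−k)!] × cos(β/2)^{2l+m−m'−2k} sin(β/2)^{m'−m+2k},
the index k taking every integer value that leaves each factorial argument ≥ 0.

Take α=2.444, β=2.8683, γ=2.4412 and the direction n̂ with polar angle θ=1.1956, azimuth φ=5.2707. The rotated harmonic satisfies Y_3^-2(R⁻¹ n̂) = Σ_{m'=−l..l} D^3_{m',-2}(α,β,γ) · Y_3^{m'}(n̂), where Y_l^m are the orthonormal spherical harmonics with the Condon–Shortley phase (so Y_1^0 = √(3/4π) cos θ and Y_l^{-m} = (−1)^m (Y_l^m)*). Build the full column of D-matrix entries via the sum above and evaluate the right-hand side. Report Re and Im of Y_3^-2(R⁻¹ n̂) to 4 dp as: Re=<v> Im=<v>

Re=0.2091 Im=0.3328

Need the full column D^3_{m',-2} for m'=−3..3 at α=2.444, β=2.8683, γ=2.4412.
cos(β/2)=0.136221, sin(β/2)=0.990678
d^3_{-3,-2}: single k=1 term ⇒ +0.000114;  D = +0.000107-0.000039i
d^3_{-2,-2}: k∈[0..1] ⇒ +0.000006 -0.001690 = -0.001683;  D = +0.001584+0.000570i
d^3_{-1,-2}: k∈[0..1] ⇒ -0.000147 +0.015544 = +0.015397;  D = +0.007752+0.013304i
d^3_{0,-2}: k∈[0..1] ⇒ +0.001851 -0.097900 = -0.096049;  D = -0.016251+0.094664i
d^3_{1,-2}: k∈[0..1] ⇒ -0.015544 +0.411064 = +0.395520;  D = -0.301695+0.255765i
d^3_{2,-2}: k∈[0..1] ⇒ +0.089370 -0.945358 = -0.855988;  D = -0.855974+0.004794i
d^3_{3,-2}: single k=0 term ⇒ -0.318409;  D = +0.245167+0.203168i
Y_3^{m'}(θ=1.1956,φ=5.2707) and Σ D·Y over m':
  (+0.0001-0.0000i)·(-0.3342+0.0349i)  (+0.0016+0.0006i)·(-0.1422+0.2914i)  (+0.0078+0.0133i)·(-0.0523-0.0838i)  (-0.0163+0.0947i)·(-0.3184+0.0000i)  (-0.3017+0.2558i)·(+0.0523-0.0838i)  (-0.8560+0.0048i)·(-0.1422-0.2914i)  (+0.2452+0.2032i)·(+0.3342+0.0349i)
Y_3^-2(R⁻¹ n̂) = +0.209100+0.332753i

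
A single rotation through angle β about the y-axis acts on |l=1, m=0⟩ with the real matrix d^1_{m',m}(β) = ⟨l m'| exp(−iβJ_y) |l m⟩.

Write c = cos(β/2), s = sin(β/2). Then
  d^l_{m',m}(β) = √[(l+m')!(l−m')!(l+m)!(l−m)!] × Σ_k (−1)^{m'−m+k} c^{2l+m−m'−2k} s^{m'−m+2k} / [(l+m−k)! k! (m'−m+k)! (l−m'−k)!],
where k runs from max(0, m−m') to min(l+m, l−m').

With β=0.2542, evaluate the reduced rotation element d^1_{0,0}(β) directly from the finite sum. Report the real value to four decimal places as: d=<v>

d^1_{0,0}(β=0.2542) via Wigner's sum:
Half-angle: c=0.991934, s=0.126758. N=√(1·1·1·1)=1.000000
k∈{0,1} keeps every argument non-negative
  k=0: (−1)^0·1.0000/(1)·0.9919^2·0.1268^0 = +0.983932
  k=1: (−1)^1·1.0000/(1)·0.9919^0·0.1268^2 = -0.016068
d^1_{0,0}(0.2542) = +0.983932 -0.016068 = +0.967865

d=0.9679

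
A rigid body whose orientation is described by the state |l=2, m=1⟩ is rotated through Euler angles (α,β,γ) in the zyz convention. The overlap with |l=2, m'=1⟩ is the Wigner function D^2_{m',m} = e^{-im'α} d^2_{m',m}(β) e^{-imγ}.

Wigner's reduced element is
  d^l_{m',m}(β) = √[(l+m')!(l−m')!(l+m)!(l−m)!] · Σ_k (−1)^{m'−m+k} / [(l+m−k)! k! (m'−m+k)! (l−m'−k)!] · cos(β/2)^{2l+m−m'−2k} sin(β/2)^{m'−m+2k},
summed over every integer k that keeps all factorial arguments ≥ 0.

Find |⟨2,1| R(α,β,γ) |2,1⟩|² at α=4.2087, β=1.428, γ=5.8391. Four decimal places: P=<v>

P=0.1669

D^2_{1,1}(4.2087,1.428,5.8391) = e^{-i·1·4.2087}·d^2_{1,1}(1.428)·e^{-i·1·5.8391}. Compute d first:
Half-angle: c=0.755748, s=0.654862. N=√(6·1·6·1)=6.000000
k∈{0,1} keeps every argument non-negative
  k=0: (−1)^0·6.0000/(6)·0.7557^4·0.6549^0 = +0.326219
  k=1: (−1)^1·6.0000/(2)·0.7557^2·0.6549^2 = -0.734811
d^2_{1,1}(1.428) = +0.326219 -0.734811 = -0.408592
|D^2_{1,1}|² = |d^2_{1,1}(β)|² = (-0.408592)² = 0.166947 (the z-rotation phases have unit modulus)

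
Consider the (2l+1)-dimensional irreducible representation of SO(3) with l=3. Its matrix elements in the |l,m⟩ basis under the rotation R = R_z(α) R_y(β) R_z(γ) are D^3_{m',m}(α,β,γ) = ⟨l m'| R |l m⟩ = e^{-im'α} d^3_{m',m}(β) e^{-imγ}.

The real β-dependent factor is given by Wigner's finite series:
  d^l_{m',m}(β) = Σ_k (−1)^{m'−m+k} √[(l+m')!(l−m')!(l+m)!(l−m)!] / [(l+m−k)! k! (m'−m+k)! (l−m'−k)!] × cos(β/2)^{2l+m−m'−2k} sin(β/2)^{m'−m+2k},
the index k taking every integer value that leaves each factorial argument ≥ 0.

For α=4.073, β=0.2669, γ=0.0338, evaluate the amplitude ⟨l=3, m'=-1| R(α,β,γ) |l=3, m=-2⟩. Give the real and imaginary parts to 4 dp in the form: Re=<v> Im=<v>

Re=0.2099 Im=0.3262

Split into d^3_{-1,-2}(β=0.2669) × two z-phases.
c=cos(0.2669/2)=0.991109, s=sin(0.2669/2)=0.133054; N=√[2·24·1·120]=75.894664
Admissible k: 0..1 (factorial args all ≥0)
  k=0: (−1)^1·75.8947/(24)·0.9911^5·0.1331^1 = -0.402379
  k=1: (−1)^2·75.8947/(12)·0.9911^3·0.1331^3 = +0.014504
d^3_{-1,-2}(0.2669) = -0.402379 +0.014504 = -0.387875
D = (-0.596705-0.802461i)·(-0.387875)·(+0.997716+0.067549i) = +0.209894+0.326178i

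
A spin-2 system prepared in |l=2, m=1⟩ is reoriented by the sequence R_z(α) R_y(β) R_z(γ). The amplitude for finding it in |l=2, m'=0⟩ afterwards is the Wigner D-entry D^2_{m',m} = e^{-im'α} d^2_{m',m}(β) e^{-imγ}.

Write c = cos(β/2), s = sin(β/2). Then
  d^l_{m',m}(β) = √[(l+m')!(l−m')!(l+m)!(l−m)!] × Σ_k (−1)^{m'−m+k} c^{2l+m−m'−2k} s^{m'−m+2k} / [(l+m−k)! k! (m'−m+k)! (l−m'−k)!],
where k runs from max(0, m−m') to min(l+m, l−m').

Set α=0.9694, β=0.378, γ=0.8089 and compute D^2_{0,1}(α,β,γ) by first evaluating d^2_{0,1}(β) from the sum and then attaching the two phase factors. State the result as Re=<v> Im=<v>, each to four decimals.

Re=0.2900 Im=-0.3040

Split into d^2_{0,1}(β=0.378) × two z-phases.
Half-angle: c=0.982193, s=0.187877. N=√(2·2·6·1)=4.898979
The bounds max(0,m−m')=1 and min(l+m,l−m')=2 give 2 terms
  k=1: (−1)^0·4.8990/(2)·0.9822^3·0.1879^1 = +0.436052
  k=2: (−1)^1·4.8990/(2)·0.9822^1·0.1879^3 = -0.015955
d^2_{0,1}(0.378) = +0.436052 -0.015955 = +0.420098
Attach z-rotation phases: D = e^{-i(0)(0.9694)}·(+0.420098)·e^{-i(1)(0.8089)} = +0.289991-0.303953i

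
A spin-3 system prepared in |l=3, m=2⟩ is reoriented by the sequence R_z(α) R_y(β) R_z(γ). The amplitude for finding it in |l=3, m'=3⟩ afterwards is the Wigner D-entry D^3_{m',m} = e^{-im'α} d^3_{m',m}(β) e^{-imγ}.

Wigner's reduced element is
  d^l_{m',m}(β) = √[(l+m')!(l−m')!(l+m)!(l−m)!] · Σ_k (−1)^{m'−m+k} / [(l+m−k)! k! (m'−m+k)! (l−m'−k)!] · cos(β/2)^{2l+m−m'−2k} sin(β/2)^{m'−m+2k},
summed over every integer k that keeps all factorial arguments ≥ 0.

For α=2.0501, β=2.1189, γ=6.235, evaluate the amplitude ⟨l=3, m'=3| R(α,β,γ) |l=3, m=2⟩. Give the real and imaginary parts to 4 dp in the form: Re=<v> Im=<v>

Split into d^3_{3,2}(β=2.1189) × two z-phases.
With c≡cos(β/2)=0.489352 and s≡sin(β/2)=0.872086, N=[720·1·120·1]^{1/2}=293.938769
Admissible k: 0..0 (factorial args all ≥0)
  k=0: (−1)^1·293.9388/(120)·0.4894^5·0.8721^1 = -0.059943
d^3_{3,2}(2.1189) = -0.059943
Phases: e^{-i·(3)·2.0501}=+0.991184+0.132495i, e^{-i·(2)·6.235}=+0.995360+0.096222i ⇒ D=-0.058375-0.013622i

Re=-0.0584 Im=-0.0136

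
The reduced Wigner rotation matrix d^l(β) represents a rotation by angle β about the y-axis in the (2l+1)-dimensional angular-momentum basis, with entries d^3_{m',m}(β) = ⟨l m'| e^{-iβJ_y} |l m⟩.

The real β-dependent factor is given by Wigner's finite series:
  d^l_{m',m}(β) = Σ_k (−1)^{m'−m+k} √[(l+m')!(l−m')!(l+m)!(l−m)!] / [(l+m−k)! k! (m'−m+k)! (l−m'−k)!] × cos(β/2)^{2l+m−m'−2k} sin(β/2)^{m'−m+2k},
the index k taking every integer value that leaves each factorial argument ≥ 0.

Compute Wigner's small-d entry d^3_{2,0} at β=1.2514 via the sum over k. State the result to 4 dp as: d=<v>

d^3_{2,0}(β=1.2514) via Wigner's sum:
With c≡cos(β/2)=0.810553 and s≡sin(β/2)=0.585665, N=[120·1·6·6]^{1/2}=65.726707
Admissible k: 0..1 (factorial args all ≥0)
  k=0: (−1)^2·65.7267/(12)·0.8106^4·0.5857^2 = +0.810934
  k=1: (−1)^3·65.7267/(12)·0.8106^2·0.5857^4 = -0.423370
d^3_{2,0}(1.2514) = +0.810934 -0.423370 = +0.387563

d=0.3876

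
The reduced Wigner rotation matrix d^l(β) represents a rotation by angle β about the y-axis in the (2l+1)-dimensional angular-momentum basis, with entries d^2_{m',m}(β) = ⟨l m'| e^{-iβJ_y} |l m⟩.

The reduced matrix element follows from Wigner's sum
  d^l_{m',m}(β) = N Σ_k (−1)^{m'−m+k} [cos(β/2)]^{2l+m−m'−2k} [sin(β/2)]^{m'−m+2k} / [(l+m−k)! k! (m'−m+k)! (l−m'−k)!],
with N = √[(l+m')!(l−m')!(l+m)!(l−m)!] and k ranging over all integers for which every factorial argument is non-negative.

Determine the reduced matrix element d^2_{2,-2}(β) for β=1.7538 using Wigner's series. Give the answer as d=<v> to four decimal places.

d=0.3493

d^2_{2,-2}(β=1.7538) via Wigner's sum:
With c≡cos(β/2)=0.639537 and s≡sin(β/2)=0.768760, N=[24·1·1·24]^{1/2}=24.000000
k: max(0,(-2)−(2))=0 … min(2+(-2),2−(2))=0
  k=0: (−1)^4·24.0000/(24)·0.6395^0·0.7688^4 = +0.349271
d^2_{2,-2}(1.7538) = +0.349271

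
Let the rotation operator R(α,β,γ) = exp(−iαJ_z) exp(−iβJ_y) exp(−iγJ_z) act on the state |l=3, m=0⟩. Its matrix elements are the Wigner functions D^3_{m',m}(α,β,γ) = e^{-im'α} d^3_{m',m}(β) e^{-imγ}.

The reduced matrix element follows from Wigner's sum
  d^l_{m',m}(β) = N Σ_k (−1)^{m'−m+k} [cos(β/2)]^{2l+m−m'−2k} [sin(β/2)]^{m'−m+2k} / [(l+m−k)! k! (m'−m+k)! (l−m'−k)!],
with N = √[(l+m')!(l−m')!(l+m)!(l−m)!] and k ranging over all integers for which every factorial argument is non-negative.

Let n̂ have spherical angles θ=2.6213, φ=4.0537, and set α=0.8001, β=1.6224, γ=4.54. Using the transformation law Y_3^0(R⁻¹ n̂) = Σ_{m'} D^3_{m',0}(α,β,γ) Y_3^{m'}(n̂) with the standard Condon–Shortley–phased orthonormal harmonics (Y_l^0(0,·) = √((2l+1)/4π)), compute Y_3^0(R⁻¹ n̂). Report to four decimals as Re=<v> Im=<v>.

Re=0.3338 Im=0.0000

Need the full column D^3_{m',0} for m'=−3..3 at α=0.8001, β=1.6224, γ=4.54.
cos(β/2)=0.688629, sin(β/2)=0.725114
d^3_{-3,0}: single k=3 term ⇒ +0.556788;  D = -0.410684+0.375966i
d^3_{-2,0}: k∈[2..3] ⇒ +0.647611 -0.718053 = -0.070442;  D = +0.002071-0.070412i
d^3_{-1,0}: k∈[1..3] ⇒ +0.388976 -1.293857 +0.478198 = -0.426684;  D = -0.297243-0.306114i
d^3_{0,0}: k∈[0..3] ⇒ +0.106638 -1.064133 +1.179881 -0.145358 = +0.077028;  D = +0.077028+0.000000i
d^3_{1,0}: k∈[0..2] ⇒ -0.388976 +1.293857 -0.478198 = +0.426684;  D = +0.297243-0.306114i
d^3_{2,0}: k∈[0..1] ⇒ +0.647611 -0.718053 = -0.070442;  D = +0.002071+0.070412i
d^3_{3,0}: single k=0 term ⇒ -0.556788;  D = +0.410684+0.375966i
Y_3^{m'}(θ=2.6213,φ=4.0537) and Σ D·Y over m':
  (-0.4107+0.3760i)·(+0.0471+0.0202i)  (+0.0021-0.0704i)·(+0.0549+0.2122i)  (-0.2972-0.3061i)·(-0.2718+0.3512i)  (+0.0770+0.0000i)·(-0.2475+0.0000i)  (+0.2972-0.3061i)·(+0.2718+0.3512i)  (+0.0021+0.0704i)·(+0.0549-0.2122i)  (+0.4107+0.3760i)·(-0.0471+0.0202i)
Y_3^0(R⁻¹ n̂) = +0.333774+0.000000i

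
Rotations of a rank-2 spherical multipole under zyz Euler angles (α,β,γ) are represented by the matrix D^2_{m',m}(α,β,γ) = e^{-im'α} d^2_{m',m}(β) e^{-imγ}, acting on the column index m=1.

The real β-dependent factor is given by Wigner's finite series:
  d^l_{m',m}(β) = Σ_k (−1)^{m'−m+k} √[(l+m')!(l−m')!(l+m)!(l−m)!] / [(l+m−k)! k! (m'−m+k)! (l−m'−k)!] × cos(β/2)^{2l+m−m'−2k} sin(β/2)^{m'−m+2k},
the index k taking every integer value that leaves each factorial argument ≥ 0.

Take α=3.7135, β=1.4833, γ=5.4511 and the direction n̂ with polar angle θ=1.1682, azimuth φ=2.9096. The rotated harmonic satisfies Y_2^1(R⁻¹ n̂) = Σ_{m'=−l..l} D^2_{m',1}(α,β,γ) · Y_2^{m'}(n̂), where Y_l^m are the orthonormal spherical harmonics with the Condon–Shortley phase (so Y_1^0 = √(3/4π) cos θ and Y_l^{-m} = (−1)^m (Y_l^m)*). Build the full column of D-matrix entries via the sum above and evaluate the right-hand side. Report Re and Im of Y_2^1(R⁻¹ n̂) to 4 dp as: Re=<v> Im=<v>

Re=-0.1370 Im=0.3590

Need the full column D^2_{m',1} for m'=−2..2 at α=3.7135, β=1.4833, γ=5.4511.
cos(β/2)=0.737355, sin(β/2)=0.675505
d^2_{-2,1}: single k=3 term ⇒ +0.454562;  D = -0.179149+0.417771i
d^2_{-1,1}: k∈[2..3] ⇒ +0.744273 -0.208217 = +0.536056;  D = -0.089002-0.528616i
d^2_{0,1}: k∈[1..2] ⇒ +0.663337 -0.556723 = +0.106615;  D = +0.071787+0.078824i
d^2_{1,1}: k∈[0..1] ⇒ +0.295601 -0.744273 = -0.448672;  D = +0.433571+0.115422i
d^2_{2,1}: single k=0 term ⇒ -0.541613;  D = -0.515509+0.166115i
Y_2^{m'}(θ=1.1682,φ=2.9096) and Σ D·Y over m':
  (-0.1791+0.4178i)·(+0.2924+0.1463i)  (-0.0890-0.5286i)·(-0.2710-0.0640i)  (+0.0718+0.0788i)·(-0.1701+0.0000i)  (+0.4336+0.1154i)·(+0.2710-0.0640i)  (-0.5155+0.1661i)·(+0.2924-0.1463i)
Y_2^1(R⁻¹ n̂) = -0.136985+0.359030i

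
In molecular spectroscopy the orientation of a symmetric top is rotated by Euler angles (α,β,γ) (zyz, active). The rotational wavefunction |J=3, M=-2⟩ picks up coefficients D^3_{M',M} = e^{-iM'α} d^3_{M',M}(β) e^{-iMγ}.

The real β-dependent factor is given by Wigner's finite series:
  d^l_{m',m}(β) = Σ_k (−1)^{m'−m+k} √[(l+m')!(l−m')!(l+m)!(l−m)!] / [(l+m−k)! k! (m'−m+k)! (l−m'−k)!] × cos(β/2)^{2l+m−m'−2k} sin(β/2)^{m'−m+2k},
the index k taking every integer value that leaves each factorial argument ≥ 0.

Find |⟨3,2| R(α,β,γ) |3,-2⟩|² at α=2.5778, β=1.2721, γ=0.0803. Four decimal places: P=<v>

Split into d^3_{2,-2}(β=1.2721) × two z-phases.
Half-angle: c=0.804448, s=0.594023. N=√(120·1·1·120)=120.000000
k∈{0,1} keeps every argument non-negative
  k=0: (−1)^4·120.0000/(24)·0.8044^2·0.5940^4 = +0.402882
  k=1: (−1)^5·120.0000/(120)·0.8044^0·0.5940^6 = -0.043936
d^3_{2,-2}(1.2721) = +0.402882 -0.043936 = +0.358946
|D^3_{2,-2}|² = |d^3_{2,-2}(β)|² = (+0.358946)² = 0.128843 (the z-rotation phases have unit modulus)

P=0.1288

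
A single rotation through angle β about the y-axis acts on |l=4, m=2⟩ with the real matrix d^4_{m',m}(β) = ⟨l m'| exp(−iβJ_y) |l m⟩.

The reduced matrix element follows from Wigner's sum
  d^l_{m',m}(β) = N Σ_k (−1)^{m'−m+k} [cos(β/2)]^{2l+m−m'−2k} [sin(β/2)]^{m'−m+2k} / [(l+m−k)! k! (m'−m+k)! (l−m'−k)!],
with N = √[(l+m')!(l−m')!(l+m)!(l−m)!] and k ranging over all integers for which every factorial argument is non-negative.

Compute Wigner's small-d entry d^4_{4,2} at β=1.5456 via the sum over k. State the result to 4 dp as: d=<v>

d^4_{4,2}(β=1.5456) via Wigner's sum:
Half-angle: c=0.715959, s=0.698143. N=√(40320·1·720·2)=7619.763776
The bounds max(0,m−m')=0 and min(l+m,l−m')=0 give 1 term
  k=0: (−1)^2·7619.7638/(1440)·0.7160^6·0.6981^2 = +0.347372
d^4_{4,2}(1.5456) = +0.347372

d=0.3474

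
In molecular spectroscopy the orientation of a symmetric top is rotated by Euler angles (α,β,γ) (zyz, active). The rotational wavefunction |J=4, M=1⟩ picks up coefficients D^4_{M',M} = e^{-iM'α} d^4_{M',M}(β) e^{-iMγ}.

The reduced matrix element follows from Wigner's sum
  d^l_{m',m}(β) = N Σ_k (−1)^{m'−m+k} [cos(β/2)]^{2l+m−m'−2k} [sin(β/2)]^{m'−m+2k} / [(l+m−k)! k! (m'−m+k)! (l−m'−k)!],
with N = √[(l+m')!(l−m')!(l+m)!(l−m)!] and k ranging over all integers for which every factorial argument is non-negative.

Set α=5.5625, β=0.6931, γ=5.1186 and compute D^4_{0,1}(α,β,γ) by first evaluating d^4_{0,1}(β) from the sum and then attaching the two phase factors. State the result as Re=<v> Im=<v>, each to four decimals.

Re=0.1240 Im=0.2883

D^4_{0,1}(5.5625,0.6931,5.1186) = e^{-i·0·5.5625}·d^4_{0,1}(0.6931)·e^{-i·1·5.1186}. Compute d first:
Half-angle: c=0.940550, s=0.339655. N=√(24·24·120·6)=643.987578
k: max(0,(1)−(0))=1 … min(4+(1),4−(0))=4
  k=1: (−1)^0·643.9876/(144)·0.9406^7·0.3397^1 = +0.989069
  k=2: (−1)^1·643.9876/(24)·0.9406^5·0.3397^3 = -0.773909
  k=3: (−1)^2·643.9876/(24)·0.9406^3·0.3397^5 = +0.100926
  k=4: (−1)^3·643.9876/(144)·0.9406^1·0.3397^7 = -0.002194
d^4_{0,1}(0.6931) = +0.989069 -0.773909 +0.100926 -0.002194 = +0.313892
Phases: e^{-i·(0)·5.5625}=+1.000000+0.000000i, e^{-i·(1)·5.1186}=+0.395132+0.918625i ⇒ D=+0.124029+0.288349i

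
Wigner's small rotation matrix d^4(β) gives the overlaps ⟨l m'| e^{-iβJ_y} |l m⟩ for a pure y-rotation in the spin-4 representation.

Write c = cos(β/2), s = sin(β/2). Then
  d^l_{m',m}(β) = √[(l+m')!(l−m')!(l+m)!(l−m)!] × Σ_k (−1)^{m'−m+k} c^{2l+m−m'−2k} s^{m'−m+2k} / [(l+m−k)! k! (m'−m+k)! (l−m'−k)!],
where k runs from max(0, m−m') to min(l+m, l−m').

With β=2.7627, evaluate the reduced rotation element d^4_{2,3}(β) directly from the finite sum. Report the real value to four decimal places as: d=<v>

d^4_{2,3}(β=2.7627) via Wigner's sum:
Half-angle: c=0.188315, s=0.982109. N=√(720·2·5040·1)=2693.993318
k∈{1,2} keeps every argument non-negative
  k=1: (−1)^0·2693.9933/(720)·0.1883^7·0.9821^1 = +0.000031
  k=2: (−1)^1·2693.9933/(240)·0.1883^5·0.9821^3 = -0.002518
d^4_{2,3}(2.7627) = +0.000031 -0.002518 = -0.002487

d=-0.0025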